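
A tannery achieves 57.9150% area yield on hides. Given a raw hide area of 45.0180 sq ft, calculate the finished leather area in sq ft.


Formula: finished = raw * yield / 100
Substituting: finished = 45.0180 * 57.9150 / 100
Result: 26.0722 sq ft


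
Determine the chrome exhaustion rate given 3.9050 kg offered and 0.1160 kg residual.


Formula: Uptake = (offered - residual) / offered * 100
Substituting: Uptake = (3.9050 - 0.1160) / 3.9050 * 100
Result: 97.0294 %


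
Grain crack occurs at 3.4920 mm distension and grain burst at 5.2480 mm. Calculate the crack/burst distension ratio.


Formula: Ratio = crack / burst
Substituting: Ratio = 3.4920 / 5.2480
Result: 0.6654


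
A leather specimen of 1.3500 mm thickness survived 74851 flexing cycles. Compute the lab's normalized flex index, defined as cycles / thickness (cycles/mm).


Formula: Index = cycles / thickness
Substituting: Index = 74851 / 1.3500
Result: 55445.1852 cycles/mm


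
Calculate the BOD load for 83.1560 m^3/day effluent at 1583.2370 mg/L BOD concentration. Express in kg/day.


Formula: BOD_load = volume * conc / 1000
Substituting: BOD_load = 83.1560 * 1583.2370 / 1000
Result: 131.6557 kg/day


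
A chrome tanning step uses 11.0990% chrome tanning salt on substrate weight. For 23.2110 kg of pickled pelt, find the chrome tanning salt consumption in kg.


Formula: Chrome = substrate * pct / 100
Substituting: Chrome = 23.2110 * 11.0990 / 100
Result: 2.5762 kg


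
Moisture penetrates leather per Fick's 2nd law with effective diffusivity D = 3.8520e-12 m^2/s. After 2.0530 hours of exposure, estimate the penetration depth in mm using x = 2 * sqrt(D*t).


t = 2.0530 hr * 3600 = 7390.8000 s
D * t = 3.8520e-12 * 7390.8000 = 2.8469e-08
x = 2 * sqrt(D*t) = 2 * sqrt(2.8469e-08) = 3.3746e-04 m = 0.3375 mm


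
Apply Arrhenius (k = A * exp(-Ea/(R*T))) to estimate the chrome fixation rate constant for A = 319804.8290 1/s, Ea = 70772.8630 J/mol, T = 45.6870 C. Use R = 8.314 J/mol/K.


T_K = T_C + 273.15 = 45.6870 + 273.15 = 318.8370 K
exponent = -Ea / (R * T_K) = -70772.8630 / (8.314 * 318.8370) = -26.6986
k = A * exp(exponent) = 319804.8290 * exp(-26.6986) = 8.1254e-07 1/s


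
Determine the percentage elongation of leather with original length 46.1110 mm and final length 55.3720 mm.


Formula: Elongation = (Lf - L0) / L0 * 100
Substituting: Elongation = (55.3720 - 46.1110) / 46.1110 * 100
Result: 20.0841 %


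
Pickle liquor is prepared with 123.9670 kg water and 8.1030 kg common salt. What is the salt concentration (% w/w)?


Formula: Conc = salt / (water + salt) * 100
Substituting: Conc = 8.1030 / (123.9670 + 8.1030) * 100
Result: 6.1354 %


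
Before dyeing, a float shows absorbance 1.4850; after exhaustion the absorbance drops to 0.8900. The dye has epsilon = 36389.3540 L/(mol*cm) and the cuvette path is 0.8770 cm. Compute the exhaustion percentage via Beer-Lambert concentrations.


c_initial = A_i / (epsilon * l) = 1.4850 / (36389.3540 * 0.8770) = 4.6532e-05 mol/L
c_final = A_f / (epsilon * l) = 0.8900 / (36389.3540 * 0.8770) = 2.7888e-05 mol/L
Exhaustion = (c_initial - c_final) / c_initial * 100 = (4.6532e-05 - 2.7888e-05) / 4.6532e-05 * 100 = 40.0673 %


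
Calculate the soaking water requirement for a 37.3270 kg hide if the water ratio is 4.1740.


Formula: Water = hide_weight * ratio
Substituting: Water = 37.3270 * 4.1740
Result: 155.8029 kg


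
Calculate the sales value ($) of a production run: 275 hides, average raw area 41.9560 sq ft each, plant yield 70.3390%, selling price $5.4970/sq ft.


Raw_total = N * avg_area = 275 * 41.9560 = 11537.9000 sq ft
Finished = Raw_total * yield / 100 = 11537.9000 * 70.3390 / 100 = 8115.6435 sq ft
Value = Finished * price = 8115.6435 * 5.4970 = 44611.6922 $


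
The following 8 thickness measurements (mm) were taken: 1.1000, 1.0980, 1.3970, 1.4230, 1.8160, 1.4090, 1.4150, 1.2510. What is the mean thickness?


Formula: Average = sum / n
Substituting: Average = 10.9090 / 8
Result: 1.3636 mm


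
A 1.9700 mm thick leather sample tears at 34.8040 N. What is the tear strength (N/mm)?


Formula: Tear strength = force / thickness
Substituting: Tear strength = 34.8040 / 1.9700
Result: 17.6670 N/mm


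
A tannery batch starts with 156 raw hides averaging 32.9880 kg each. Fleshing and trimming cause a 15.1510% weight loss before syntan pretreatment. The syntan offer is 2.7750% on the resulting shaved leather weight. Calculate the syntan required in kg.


Total_raw = N * avg_wt = 156 * 32.9880 = 5146.1280 kg
Substrate = Total_raw * (1 - loss/100) = 5146.1280 * (1 - 15.1510/100) = 4366.4381 kg
Syntan = Substrate * pct / 100 = 4366.4381 * 2.7750 / 100 = 121.1687 kg


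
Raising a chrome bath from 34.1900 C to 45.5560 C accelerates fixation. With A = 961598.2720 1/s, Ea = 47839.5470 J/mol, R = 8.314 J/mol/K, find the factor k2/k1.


T1 = 34.1900 + 273.15 = 307.3400 K; T2 = 45.5560 + 273.15 = 318.7060 K
k1 = A * exp(-Ea/(R*T1)) = 961598.2720 * exp(-47839.5470/(8.314*307.3400)) = 0.00711255 1/s
k2 = A * exp(-Ea/(R*T2)) = 961598.2720 * exp(-47839.5470/(8.314*318.7060)) = 0.0138676 1/s
k2/k1 = 0.0138676 / 0.00711255 = 1.9497


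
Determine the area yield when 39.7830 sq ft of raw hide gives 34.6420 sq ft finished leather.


Formula: Yield = finished / raw * 100
Substituting: Yield = 34.6420 / 39.7830 * 100
Result: 87.0774 %


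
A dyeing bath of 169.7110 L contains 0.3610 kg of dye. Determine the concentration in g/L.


Formula: Conc = dye_mass(kg) / volume(L) * 1000
Substituting: Conc = 0.3610 / 169.7110 * 1000
Result: 2.1271 g/L


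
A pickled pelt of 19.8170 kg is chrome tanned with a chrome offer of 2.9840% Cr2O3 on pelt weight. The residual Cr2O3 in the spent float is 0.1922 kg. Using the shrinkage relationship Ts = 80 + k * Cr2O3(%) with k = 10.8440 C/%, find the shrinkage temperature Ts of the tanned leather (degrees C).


Offered = pelt * offer_pct / 100 = 19.8170 * 2.9840 / 100 = 0.5913 kg
Uptake = offered - residual = 0.5913 - 0.1922 = 0.3991 kg
Cr2O3% on pelt = uptake / pelt * 100 = 0.3991 / 19.8170 * 100 = 2.0141 %
Ts = 80 + k * Cr2O3% = 80 + 10.8440 * 2.0141 = 101.8412 C


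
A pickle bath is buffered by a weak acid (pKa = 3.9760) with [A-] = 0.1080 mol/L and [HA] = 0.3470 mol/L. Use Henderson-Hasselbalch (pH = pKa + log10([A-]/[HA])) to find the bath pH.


ratio = [A-] / [HA] = 0.1080 / 0.3470 = 0.3112
log10(ratio) = -0.5069
pH = pKa + log10(ratio) = 3.9760 - 0.5069 = 3.4691


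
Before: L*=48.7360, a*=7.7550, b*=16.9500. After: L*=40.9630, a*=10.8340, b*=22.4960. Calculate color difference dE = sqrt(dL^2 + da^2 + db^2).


dL = -7.7730, da = 3.0790, db = 5.5460
dE = sqrt((-7.7730)^2 + 3.0790^2 + 5.5460^2) = 10.0328


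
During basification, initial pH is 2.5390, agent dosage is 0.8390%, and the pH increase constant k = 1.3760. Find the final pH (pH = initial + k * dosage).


Formula: pH_final = pH_initial + k * base_pct
Substituting: pH_final = 2.5390 + 1.3760 * 0.8390
Result: 3.6935


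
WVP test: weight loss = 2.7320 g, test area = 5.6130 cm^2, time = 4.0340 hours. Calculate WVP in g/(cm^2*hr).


Formula: WVP = loss / (area * time)
Substituting: WVP = 2.7320 / (5.6130 * 4.0340)
Result: 0.1207 g/(cm^2*hr)


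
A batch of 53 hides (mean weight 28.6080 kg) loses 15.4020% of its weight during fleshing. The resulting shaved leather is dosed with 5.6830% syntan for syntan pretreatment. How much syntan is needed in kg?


Total_raw = N * avg_wt = 53 * 28.6080 = 1516.2240 kg
Substrate = Total_raw * (1 - loss/100) = 1516.2240 * (1 - 15.4020/100) = 1282.6952 kg
Syntan = Substrate * pct / 100 = 1282.6952 * 5.6830 / 100 = 72.8956 kg


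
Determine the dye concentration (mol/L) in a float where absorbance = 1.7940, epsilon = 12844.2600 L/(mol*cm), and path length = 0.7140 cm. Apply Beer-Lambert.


Formula: c = A / (epsilon * l)
Substituting: c = 1.7940 / (12844.2600 * 0.7140)
Result: 1.9562e-04 mol/L


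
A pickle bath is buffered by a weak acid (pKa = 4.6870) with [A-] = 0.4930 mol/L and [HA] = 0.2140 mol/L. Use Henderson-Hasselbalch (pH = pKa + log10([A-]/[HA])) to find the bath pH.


ratio = [A-] / [HA] = 0.4930 / 0.2140 = 2.3037
log10(ratio) = 0.3624
pH = pKa + log10(ratio) = 4.6870 + 0.3624 = 5.0494


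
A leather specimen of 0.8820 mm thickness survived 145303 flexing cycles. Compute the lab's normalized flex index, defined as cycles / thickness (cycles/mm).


Formula: Index = cycles / thickness
Substituting: Index = 145303 / 0.8820
Result: 164742.6304 cycles/mm


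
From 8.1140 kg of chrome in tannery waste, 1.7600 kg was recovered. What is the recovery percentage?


Formula: Recovery = recovered / input * 100
Substituting: Recovery = 1.7600 / 8.1140 * 100
Result: 21.6909 %


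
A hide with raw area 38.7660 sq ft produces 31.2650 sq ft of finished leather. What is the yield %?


Formula: Yield = finished / raw * 100
Substituting: Yield = 31.2650 / 38.7660 * 100
Result: 80.6506 %


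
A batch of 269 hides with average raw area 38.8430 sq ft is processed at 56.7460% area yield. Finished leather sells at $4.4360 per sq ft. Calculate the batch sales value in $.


Raw_total = N * avg_area = 269 * 38.8430 = 10448.7670 sq ft
Finished = Raw_total * yield / 100 = 10448.7670 * 56.7460 / 100 = 5929.2573 sq ft
Value = Finished * price = 5929.2573 * 4.4360 = 26302.1855 $


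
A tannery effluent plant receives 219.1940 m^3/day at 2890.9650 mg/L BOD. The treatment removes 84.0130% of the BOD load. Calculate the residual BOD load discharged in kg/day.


Load_in = volume * conc / 1000 = 219.1940 * 2890.9650 / 1000 = 633.6822 kg/day
Removed = Load_in * eff / 100 = 633.6822 * 84.0130 / 100 = 532.3754 kg/day
Load_out = Load_in - Removed = 633.6822 - 532.3754 = 101.3068 kg/day


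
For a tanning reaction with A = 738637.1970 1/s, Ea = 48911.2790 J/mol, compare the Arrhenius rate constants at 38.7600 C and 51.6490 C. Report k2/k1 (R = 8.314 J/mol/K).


T1 = 38.7600 + 273.15 = 311.9100 K; T2 = 51.6490 + 273.15 = 324.7990 K
k1 = A * exp(-Ea/(R*T1)) = 738637.1970 * exp(-48911.2790/(8.314*311.9100)) = 0.00475454 1/s
k2 = A * exp(-Ea/(R*T2)) = 738637.1970 * exp(-48911.2790/(8.314*324.7990)) = 0.01005 1/s
k2/k1 = 0.01005 / 0.00475454 = 2.1138


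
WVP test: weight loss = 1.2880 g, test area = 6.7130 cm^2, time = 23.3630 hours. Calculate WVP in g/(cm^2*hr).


Formula: WVP = loss / (area * time)
Substituting: WVP = 1.2880 / (6.7130 * 23.3630)
Result: 0.00821241 g/(cm^2*hr)


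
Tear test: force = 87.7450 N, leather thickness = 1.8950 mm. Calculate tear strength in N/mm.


Formula: Tear strength = force / thickness
Substituting: Tear strength = 87.7450 / 1.8950
Result: 46.3034 N/mm


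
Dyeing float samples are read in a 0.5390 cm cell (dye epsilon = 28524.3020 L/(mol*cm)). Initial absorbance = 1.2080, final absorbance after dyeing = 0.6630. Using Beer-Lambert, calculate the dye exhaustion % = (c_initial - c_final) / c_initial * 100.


c_initial = A_i / (epsilon * l) = 1.2080 / (28524.3020 * 0.5390) = 7.8571e-05 mol/L
c_final = A_f / (epsilon * l) = 0.6630 / (28524.3020 * 0.5390) = 4.3123e-05 mol/L
Exhaustion = (c_initial - c_final) / c_initial * 100 = (7.8571e-05 - 4.3123e-05) / 7.8571e-05 * 100 = 45.1159 %


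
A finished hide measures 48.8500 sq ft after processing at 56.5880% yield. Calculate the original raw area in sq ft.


Formula: raw = finished * 100 / yield
Substituting: raw = 48.8500 * 100 / 56.5880
Result: 86.3257 sq ft


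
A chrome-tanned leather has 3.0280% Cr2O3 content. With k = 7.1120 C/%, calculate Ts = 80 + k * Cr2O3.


Formula: Ts = 80 + k * Cr2O3
Substituting: Ts = 80 + 7.1120 * 3.0280
Result: 101.5351 C


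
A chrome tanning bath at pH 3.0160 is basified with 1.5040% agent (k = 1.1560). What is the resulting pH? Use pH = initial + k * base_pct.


Formula: pH_final = pH_initial + k * base_pct
Substituting: pH_final = 3.0160 + 1.1560 * 1.5040
Result: 4.7546


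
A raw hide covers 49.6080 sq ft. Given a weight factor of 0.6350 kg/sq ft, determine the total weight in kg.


Formula: Weight = area * weight_per_sqft
Substituting: Weight = 49.6080 * 0.6350
Result: 31.5011 kg


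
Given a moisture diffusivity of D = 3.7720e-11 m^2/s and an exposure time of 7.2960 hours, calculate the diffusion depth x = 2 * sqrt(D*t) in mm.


t = 7.2960 hr * 3600 = 26265.6000 s
D * t = 3.7720e-11 * 26265.6000 = 9.9074e-07
x = 2 * sqrt(D*t) = 2 * sqrt(9.9074e-07) = 0.00199072 m = 1.9907 mm


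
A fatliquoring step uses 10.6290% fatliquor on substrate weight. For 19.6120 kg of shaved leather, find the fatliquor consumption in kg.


Formula: Fat = substrate * pct / 100
Substituting: Fat = 19.6120 * 10.6290 / 100
Result: 2.0846 kg


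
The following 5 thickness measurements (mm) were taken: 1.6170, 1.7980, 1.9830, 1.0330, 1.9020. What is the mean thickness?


Formula: Average = sum / n
Substituting: Average = 8.3330 / 5
Result: 1.6666 mm


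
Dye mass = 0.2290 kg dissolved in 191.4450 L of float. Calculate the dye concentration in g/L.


Formula: Conc = dye_mass(kg) / volume(L) * 1000
Substituting: Conc = 0.2290 / 191.4450 * 1000
Result: 1.1962 g/L


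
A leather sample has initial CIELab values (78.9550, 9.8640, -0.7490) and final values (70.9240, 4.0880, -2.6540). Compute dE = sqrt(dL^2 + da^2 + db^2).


dL = -8.0310, da = -5.7760, db = -1.9050
dE = sqrt((-8.0310)^2 + (-5.7760)^2 + (-1.9050)^2) = 10.0741


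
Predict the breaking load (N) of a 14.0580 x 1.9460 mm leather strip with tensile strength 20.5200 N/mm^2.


Formula: F = TS * w * t
Substituting: F = 20.5200 * 14.0580 * 1.9460
Result: 561.3629 N


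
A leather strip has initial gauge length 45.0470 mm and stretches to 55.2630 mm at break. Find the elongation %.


Formula: Elongation = (Lf - L0) / L0 * 100
Substituting: Elongation = (55.2630 - 45.0470) / 45.0470 * 100
Result: 22.6785 %


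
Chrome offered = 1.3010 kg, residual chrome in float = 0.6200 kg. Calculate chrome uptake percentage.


Formula: Uptake = (offered - residual) / offered * 100
Substituting: Uptake = (1.3010 - 0.6200) / 1.3010 * 100
Result: 52.3444 %


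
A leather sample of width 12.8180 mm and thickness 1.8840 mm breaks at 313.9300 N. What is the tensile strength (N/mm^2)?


Formula: TS = force / (width * thickness)
Substituting: TS = 313.9300 / (12.8180 * 1.8840)
Result: 12.9996 N/mm^2


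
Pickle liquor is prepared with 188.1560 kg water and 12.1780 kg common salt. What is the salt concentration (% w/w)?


Formula: Conc = salt / (water + salt) * 100
Substituting: Conc = 12.1780 / (188.1560 + 12.1780) * 100
Result: 6.0788 %


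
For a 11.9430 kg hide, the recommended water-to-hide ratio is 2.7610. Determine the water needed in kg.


Formula: Water = hide_weight * ratio
Substituting: Water = 11.9430 * 2.7610
Result: 32.9746 kg


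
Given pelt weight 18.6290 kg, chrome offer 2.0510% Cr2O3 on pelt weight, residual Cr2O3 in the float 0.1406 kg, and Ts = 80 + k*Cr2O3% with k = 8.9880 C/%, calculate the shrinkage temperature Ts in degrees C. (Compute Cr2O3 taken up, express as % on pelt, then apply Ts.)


Offered = pelt * offer_pct / 100 = 18.6290 * 2.0510 / 100 = 0.3821 kg
Uptake = offered - residual = 0.3821 - 0.1406 = 0.2415 kg
Cr2O3% on pelt = uptake / pelt * 100 = 0.2415 / 18.6290 * 100 = 1.2963 %
Ts = 80 + k * Cr2O3% = 80 + 8.9880 * 1.2963 = 91.6508 C


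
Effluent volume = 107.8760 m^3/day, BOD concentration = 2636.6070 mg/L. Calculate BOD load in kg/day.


Formula: BOD_load = volume * conc / 1000
Substituting: BOD_load = 107.8760 * 2636.6070 / 1000
Result: 284.4266 kg/day


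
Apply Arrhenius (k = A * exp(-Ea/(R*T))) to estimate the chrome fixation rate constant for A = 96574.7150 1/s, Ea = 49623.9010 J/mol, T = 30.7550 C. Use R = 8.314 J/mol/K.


T_K = T_C + 273.15 = 30.7550 + 273.15 = 303.9050 K
exponent = -Ea / (R * T_K) = -49623.9010 / (8.314 * 303.9050) = -19.6401
k = A * exp(exponent) = 96574.7150 * exp(-19.6401) = 2.8529e-04 1/s


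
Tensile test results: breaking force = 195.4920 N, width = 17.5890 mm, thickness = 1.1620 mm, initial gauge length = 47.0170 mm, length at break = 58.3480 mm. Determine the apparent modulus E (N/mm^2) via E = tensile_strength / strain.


TS = F / (w * t) = 195.4920 / (17.5890 * 1.1620) = 9.5649 N/mm^2
strain = (Lf - L0) / L0 = (58.3480 - 47.0170) / 47.0170 = 0.2410
E = TS / strain = 9.5649 / 0.2410 = 39.6888 N/mm^2


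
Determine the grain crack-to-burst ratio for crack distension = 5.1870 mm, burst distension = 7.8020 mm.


Formula: Ratio = crack / burst
Substituting: Ratio = 5.1870 / 7.8020
Result: 0.6648


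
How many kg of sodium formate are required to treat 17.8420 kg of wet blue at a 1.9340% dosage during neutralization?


Formula: Neutralizer = substrate * pct / 100
Substituting: Neutralizer = 17.8420 * 1.9340 / 100
Result: 0.3451 kg


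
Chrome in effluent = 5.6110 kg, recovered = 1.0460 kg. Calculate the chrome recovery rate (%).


Formula: Recovery = recovered / input * 100
Substituting: Recovery = 1.0460 / 5.6110 * 100
Result: 18.6420 %


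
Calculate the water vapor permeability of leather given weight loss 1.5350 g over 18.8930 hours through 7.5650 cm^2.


Formula: WVP = loss / (area * time)
Substituting: WVP = 1.5350 / (7.5650 * 18.8930)
Result: 0.0107399 g/(cm^2*hr)


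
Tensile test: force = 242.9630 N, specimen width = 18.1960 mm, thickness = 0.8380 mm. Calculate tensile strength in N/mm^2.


Formula: TS = force / (width * thickness)
Substituting: TS = 242.9630 / (18.1960 * 0.8380)
Result: 15.9338 N/mm^2


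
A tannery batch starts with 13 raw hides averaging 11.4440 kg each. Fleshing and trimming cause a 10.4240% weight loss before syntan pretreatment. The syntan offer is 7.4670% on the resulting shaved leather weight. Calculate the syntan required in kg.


Total_raw = N * avg_wt = 13 * 11.4440 = 148.7720 kg
Substrate = Total_raw * (1 - loss/100) = 148.7720 * (1 - 10.4240/100) = 133.2640 kg
Syntan = Substrate * pct / 100 = 133.2640 * 7.4670 / 100 = 9.9508 kg


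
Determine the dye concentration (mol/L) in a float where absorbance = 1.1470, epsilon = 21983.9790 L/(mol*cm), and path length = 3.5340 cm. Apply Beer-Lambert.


Formula: c = A / (epsilon * l)
Substituting: c = 1.1470 / (21983.9790 * 3.5340)
Result: 1.4764e-05 mol/L


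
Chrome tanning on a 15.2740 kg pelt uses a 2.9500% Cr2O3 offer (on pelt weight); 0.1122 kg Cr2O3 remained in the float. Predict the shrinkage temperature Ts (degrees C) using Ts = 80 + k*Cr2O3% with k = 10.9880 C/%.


Offered = pelt * offer_pct / 100 = 15.2740 * 2.9500 / 100 = 0.4506 kg
Uptake = offered - residual = 0.4506 - 0.1122 = 0.3384 kg
Cr2O3% on pelt = uptake / pelt * 100 = 0.3384 / 15.2740 * 100 = 2.2154 %
Ts = 80 + k * Cr2O3% = 80 + 10.9880 * 2.2154 = 104.3430 C


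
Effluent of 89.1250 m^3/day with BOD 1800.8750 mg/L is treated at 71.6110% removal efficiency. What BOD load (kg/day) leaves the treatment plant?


Load_in = volume * conc / 1000 = 89.1250 * 1800.8750 / 1000 = 160.5030 kg/day
Removed = Load_in * eff / 100 = 160.5030 * 71.6110 / 100 = 114.9378 kg/day
Load_out = Load_in - Removed = 160.5030 - 114.9378 = 45.5652 kg/day


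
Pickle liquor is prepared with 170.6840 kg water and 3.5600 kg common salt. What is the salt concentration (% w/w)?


Formula: Conc = salt / (water + salt) * 100
Substituting: Conc = 3.5600 / (170.6840 + 3.5600) * 100
Result: 2.0431 %


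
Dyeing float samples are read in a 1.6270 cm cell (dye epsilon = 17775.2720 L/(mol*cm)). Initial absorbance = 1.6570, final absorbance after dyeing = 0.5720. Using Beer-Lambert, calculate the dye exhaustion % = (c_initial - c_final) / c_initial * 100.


c_initial = A_i / (epsilon * l) = 1.6570 / (17775.2720 * 1.6270) = 5.7295e-05 mol/L
c_final = A_f / (epsilon * l) = 0.5720 / (17775.2720 * 1.6270) = 1.9778e-05 mol/L
Exhaustion = (c_initial - c_final) / c_initial * 100 = (5.7295e-05 - 1.9778e-05) / 5.7295e-05 * 100 = 65.4798 %


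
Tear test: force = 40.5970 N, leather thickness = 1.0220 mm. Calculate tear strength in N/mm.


Formula: Tear strength = force / thickness
Substituting: Tear strength = 40.5970 / 1.0220
Result: 39.7231 N/mm


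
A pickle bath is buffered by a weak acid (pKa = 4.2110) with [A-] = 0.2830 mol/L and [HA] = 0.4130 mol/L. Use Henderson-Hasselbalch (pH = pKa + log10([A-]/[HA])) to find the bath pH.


ratio = [A-] / [HA] = 0.2830 / 0.4130 = 0.6852
log10(ratio) = -0.1642
pH = pKa + log10(ratio) = 4.2110 - 0.1642 = 4.0468


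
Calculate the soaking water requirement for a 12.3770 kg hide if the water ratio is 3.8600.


Formula: Water = hide_weight * ratio
Substituting: Water = 12.3770 * 3.8600
Result: 47.7752 kg


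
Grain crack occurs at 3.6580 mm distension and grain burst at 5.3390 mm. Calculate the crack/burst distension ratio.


Formula: Ratio = crack / burst
Substituting: Ratio = 3.6580 / 5.3390
Result: 0.6851


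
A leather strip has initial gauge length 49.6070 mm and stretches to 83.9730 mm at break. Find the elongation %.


Formula: Elongation = (Lf - L0) / L0 * 100
Substituting: Elongation = (83.9730 - 49.6070) / 49.6070 * 100
Result: 69.2765 %


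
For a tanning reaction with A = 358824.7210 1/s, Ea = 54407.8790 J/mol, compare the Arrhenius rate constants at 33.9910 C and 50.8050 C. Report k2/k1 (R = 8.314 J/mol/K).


T1 = 33.9910 + 273.15 = 307.1410 K; T2 = 50.8050 + 273.15 = 323.9550 K
k1 = A * exp(-Ea/(R*T1)) = 358824.7210 * exp(-54407.8790/(8.314*307.1410)) = 2.0024e-04 1/s
k2 = A * exp(-Ea/(R*T2)) = 358824.7210 * exp(-54407.8790/(8.314*323.9550)) = 6.0508e-04 1/s
k2/k1 = 6.0508e-04 / 2.0024e-04 = 3.0218


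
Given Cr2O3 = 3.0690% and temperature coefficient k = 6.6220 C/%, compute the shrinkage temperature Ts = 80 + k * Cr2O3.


Formula: Ts = 80 + k * Cr2O3
Substituting: Ts = 80 + 6.6220 * 3.0690
Result: 100.3229 C


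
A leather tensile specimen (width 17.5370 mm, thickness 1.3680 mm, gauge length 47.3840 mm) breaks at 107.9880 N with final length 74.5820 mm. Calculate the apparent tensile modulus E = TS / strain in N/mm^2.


TS = F / (w * t) = 107.9880 / (17.5370 * 1.3680) = 4.5013 N/mm^2
strain = (Lf - L0) / L0 = (74.5820 - 47.3840) / 47.3840 = 0.5740
E = TS / strain = 4.5013 / 0.5740 = 7.8420 N/mm^2


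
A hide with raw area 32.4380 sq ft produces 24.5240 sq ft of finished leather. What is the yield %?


Formula: Yield = finished / raw * 100
Substituting: Yield = 24.5240 / 32.4380 * 100
Result: 75.6027 %


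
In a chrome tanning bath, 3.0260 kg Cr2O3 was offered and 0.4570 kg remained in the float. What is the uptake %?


Formula: Uptake = (offered - residual) / offered * 100
Substituting: Uptake = (3.0260 - 0.4570) / 3.0260 * 100
Result: 84.8976 %


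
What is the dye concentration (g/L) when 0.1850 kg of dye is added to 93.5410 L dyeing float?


Formula: Conc = dye_mass(kg) / volume(L) * 1000
Substituting: Conc = 0.1850 / 93.5410 * 1000
Result: 1.9777 g/L


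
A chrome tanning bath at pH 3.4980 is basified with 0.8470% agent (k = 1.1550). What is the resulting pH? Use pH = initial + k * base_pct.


Formula: pH_final = pH_initial + k * base_pct
Substituting: pH_final = 3.4980 + 1.1550 * 0.8470
Result: 4.4763


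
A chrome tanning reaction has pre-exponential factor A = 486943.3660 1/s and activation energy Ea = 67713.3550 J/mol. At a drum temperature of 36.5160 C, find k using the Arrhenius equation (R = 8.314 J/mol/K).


T_K = T_C + 273.15 = 36.5160 + 273.15 = 309.6660 K
exponent = -Ea / (R * T_K) = -67713.3550 / (8.314 * 309.6660) = -26.3009
k = A * exp(exponent) = 486943.3660 * exp(-26.3009) = 1.8414e-06 1/s


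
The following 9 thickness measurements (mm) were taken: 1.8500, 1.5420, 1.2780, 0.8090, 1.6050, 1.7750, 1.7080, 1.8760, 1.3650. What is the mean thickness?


Formula: Average = sum / n
Substituting: Average = 13.8080 / 9
Result: 1.5342 mm


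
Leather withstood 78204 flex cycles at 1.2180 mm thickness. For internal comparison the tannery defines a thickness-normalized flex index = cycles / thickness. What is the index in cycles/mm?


Formula: Index = cycles / thickness
Substituting: Index = 78204 / 1.2180
Result: 64206.8966 cycles/mm


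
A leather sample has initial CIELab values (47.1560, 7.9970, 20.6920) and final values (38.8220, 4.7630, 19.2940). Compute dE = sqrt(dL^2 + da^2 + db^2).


dL = -8.3340, da = -3.2340, db = -1.3980
dE = sqrt((-8.3340)^2 + (-3.2340)^2 + (-1.3980)^2) = 9.0481


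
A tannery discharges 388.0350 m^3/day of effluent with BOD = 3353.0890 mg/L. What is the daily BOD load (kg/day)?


Formula: BOD_load = volume * conc / 1000
Substituting: BOD_load = 388.0350 * 3353.0890 / 1000
Result: 1301.1159 kg/day


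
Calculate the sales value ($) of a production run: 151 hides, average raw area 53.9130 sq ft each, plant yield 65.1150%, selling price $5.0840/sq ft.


Raw_total = N * avg_area = 151 * 53.9130 = 8140.8630 sq ft
Finished = Raw_total * yield / 100 = 8140.8630 * 65.1150 / 100 = 5300.9229 sq ft
Value = Finished * price = 5300.9229 * 5.0840 = 26949.8922 $


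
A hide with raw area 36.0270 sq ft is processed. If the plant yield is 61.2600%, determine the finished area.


Formula: finished = raw * yield / 100
Substituting: finished = 36.0270 * 61.2600 / 100
Result: 22.0701 sq ft


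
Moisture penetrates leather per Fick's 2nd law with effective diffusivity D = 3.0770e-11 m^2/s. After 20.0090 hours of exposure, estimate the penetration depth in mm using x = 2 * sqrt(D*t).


t = 20.0090 hr * 3600 = 72032.4000 s
D * t = 3.0770e-11 * 72032.4000 = 2.2164e-06
x = 2 * sqrt(D*t) = 2 * sqrt(2.2164e-06) = 0.00297754 m = 2.9775 mm


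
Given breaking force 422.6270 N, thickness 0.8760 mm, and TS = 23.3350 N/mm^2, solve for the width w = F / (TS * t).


Formula: w = F / (TS * t)
Substituting: w = 422.6270 / (23.3350 * 0.8760)
Result: 20.6750 mm


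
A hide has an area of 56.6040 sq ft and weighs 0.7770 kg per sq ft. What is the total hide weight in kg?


Formula: Weight = area * weight_per_sqft
Substituting: Weight = 56.6040 * 0.7770
Result: 43.9813 kg


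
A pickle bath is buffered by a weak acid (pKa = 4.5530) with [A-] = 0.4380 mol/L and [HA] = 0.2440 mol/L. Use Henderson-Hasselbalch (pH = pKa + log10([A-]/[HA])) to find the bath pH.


ratio = [A-] / [HA] = 0.4380 / 0.2440 = 1.7951
log10(ratio) = 0.2541
pH = pKa + log10(ratio) = 4.5530 + 0.2541 = 4.8071


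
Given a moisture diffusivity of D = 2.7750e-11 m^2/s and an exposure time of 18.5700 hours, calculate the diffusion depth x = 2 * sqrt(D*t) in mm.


t = 18.5700 hr * 3600 = 66852.0000 s
D * t = 2.7750e-11 * 66852.0000 = 1.8551e-06
x = 2 * sqrt(D*t) = 2 * sqrt(1.8551e-06) = 0.00272407 m = 2.7241 mm


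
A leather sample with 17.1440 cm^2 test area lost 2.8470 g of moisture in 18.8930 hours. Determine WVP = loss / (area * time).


Formula: WVP = loss / (area * time)
Substituting: WVP = 2.8470 / (17.1440 * 18.8930)
Result: 0.00878971 g/(cm^2*hr)


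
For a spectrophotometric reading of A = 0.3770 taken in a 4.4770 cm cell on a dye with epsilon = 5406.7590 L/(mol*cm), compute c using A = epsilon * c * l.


Formula: c = A / (epsilon * l)
Substituting: c = 0.3770 / (5406.7590 * 4.4770)
Result: 1.5575e-05 mol/L


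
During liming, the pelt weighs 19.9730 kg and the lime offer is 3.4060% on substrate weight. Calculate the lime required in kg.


Formula: Lime = substrate * pct / 100
Substituting: Lime = 19.9730 * 3.4060 / 100
Result: 0.6803 kg


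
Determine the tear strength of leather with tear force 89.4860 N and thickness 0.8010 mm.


Formula: Tear strength = force / thickness
Substituting: Tear strength = 89.4860 / 0.8010
Result: 111.7179 N/mm


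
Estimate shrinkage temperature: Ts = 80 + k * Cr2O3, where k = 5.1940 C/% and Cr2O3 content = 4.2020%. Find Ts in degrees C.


Formula: Ts = 80 + k * Cr2O3
Substituting: Ts = 80 + 5.1940 * 4.2020
Result: 101.8252 C


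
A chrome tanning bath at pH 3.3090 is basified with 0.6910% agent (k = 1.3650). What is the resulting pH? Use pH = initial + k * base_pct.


Formula: pH_final = pH_initial + k * base_pct
Substituting: pH_final = 3.3090 + 1.3650 * 0.6910
Result: 4.2522


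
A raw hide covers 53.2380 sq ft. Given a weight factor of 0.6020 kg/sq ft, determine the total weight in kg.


Formula: Weight = area * weight_per_sqft
Substituting: Weight = 53.2380 * 0.6020
Result: 32.0493 kg


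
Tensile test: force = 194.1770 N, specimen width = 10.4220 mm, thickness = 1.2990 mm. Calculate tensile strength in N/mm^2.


Formula: TS = force / (width * thickness)
Substituting: TS = 194.1770 / (10.4220 * 1.2990)
Result: 14.3429 N/mm^2


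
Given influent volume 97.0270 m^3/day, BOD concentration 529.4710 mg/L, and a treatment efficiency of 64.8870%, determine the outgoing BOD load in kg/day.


Load_in = volume * conc / 1000 = 97.0270 * 529.4710 / 1000 = 51.3730 kg/day
Removed = Load_in * eff / 100 = 51.3730 * 64.8870 / 100 = 33.3344 kg/day
Load_out = Load_in - Removed = 51.3730 - 33.3344 = 18.0386 kg/day


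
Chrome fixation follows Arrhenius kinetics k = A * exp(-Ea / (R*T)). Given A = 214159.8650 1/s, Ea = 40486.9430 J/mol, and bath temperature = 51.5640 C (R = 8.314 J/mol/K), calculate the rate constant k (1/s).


T_K = T_C + 273.15 = 51.5640 + 273.15 = 324.7140 K
exponent = -Ea / (R * T_K) = -40486.9430 / (8.314 * 324.7140) = -14.9970
k = A * exp(exponent) = 214159.8650 * exp(-14.9970) = 0.0657098 1/s


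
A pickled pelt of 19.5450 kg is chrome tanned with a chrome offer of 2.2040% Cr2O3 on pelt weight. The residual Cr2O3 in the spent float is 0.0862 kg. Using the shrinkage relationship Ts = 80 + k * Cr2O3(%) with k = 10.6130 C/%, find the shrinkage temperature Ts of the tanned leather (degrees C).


Offered = pelt * offer_pct / 100 = 19.5450 * 2.2040 / 100 = 0.4308 kg
Uptake = offered - residual = 0.4308 - 0.0862 = 0.3446 kg
Cr2O3% on pelt = uptake / pelt * 100 = 0.3446 / 19.5450 * 100 = 1.7630 %
Ts = 80 + k * Cr2O3% = 80 + 10.6130 * 1.7630 = 98.7104 C


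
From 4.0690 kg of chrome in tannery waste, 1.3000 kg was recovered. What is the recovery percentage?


Formula: Recovery = recovered / input * 100
Substituting: Recovery = 1.3000 / 4.0690 * 100
Result: 31.9489 %


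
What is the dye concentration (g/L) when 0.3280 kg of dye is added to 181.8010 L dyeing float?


Formula: Conc = dye_mass(kg) / volume(L) * 1000
Substituting: Conc = 0.3280 / 181.8010 * 1000
Result: 1.8042 g/L


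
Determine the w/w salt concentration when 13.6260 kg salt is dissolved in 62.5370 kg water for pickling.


Formula: Conc = salt / (water + salt) * 100
Substituting: Conc = 13.6260 / (62.5370 + 13.6260) * 100
Result: 17.8906 %


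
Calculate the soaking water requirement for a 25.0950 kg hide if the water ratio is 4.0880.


Formula: Water = hide_weight * ratio
Substituting: Water = 25.0950 * 4.0880
Result: 102.5884 kg


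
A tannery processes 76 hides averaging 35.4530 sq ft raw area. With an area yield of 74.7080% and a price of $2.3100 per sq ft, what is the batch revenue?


Raw_total = N * avg_area = 76 * 35.4530 = 2694.4280 sq ft
Finished = Raw_total * yield / 100 = 2694.4280 * 74.7080 / 100 = 2012.9533 sq ft
Value = Finished * price = 2012.9533 * 2.3100 = 4649.9221 $


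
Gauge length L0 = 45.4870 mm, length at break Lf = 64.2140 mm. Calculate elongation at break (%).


Formula: Elongation = (Lf - L0) / L0 * 100
Substituting: Elongation = (64.2140 - 45.4870) / 45.4870 * 100
Result: 41.1700 %


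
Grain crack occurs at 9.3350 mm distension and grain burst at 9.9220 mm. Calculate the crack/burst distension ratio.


Formula: Ratio = crack / burst
Substituting: Ratio = 9.3350 / 9.9220
Result: 0.9408


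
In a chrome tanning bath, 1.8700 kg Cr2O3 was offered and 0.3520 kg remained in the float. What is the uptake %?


Formula: Uptake = (offered - residual) / offered * 100
Substituting: Uptake = (1.8700 - 0.3520) / 1.8700 * 100
Result: 81.1765 %


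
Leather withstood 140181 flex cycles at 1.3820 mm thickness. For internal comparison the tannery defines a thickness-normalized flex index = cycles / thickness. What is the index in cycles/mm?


Formula: Index = cycles / thickness
Substituting: Index = 140181 / 1.3820
Result: 101433.4298 cycles/mm


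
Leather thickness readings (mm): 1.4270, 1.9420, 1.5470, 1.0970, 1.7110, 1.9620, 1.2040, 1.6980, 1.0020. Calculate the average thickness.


Formula: Average = sum / n
Substituting: Average = 13.5900 / 9
Result: 1.5100 mm


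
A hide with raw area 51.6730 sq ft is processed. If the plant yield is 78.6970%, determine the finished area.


Formula: finished = raw * yield / 100
Substituting: finished = 51.6730 * 78.6970 / 100
Result: 40.6651 sq ft


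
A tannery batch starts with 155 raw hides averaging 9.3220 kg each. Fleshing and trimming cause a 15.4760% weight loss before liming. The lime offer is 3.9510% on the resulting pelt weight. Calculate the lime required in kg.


Total_raw = N * avg_wt = 155 * 9.3220 = 1444.9100 kg
Substrate = Total_raw * (1 - loss/100) = 1444.9100 * (1 - 15.4760/100) = 1221.2957 kg
Lime = Substrate * pct / 100 = 1221.2957 * 3.9510 / 100 = 48.2534 kg


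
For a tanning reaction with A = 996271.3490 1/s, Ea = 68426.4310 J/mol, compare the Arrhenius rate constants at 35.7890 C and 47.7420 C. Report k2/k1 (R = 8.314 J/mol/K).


T1 = 35.7890 + 273.15 = 308.9390 K; T2 = 47.7420 + 273.15 = 320.8920 K
k1 = A * exp(-Ea/(R*T1)) = 996271.3490 * exp(-68426.4310/(8.314*308.9390)) = 2.6828e-06 1/s
k2 = A * exp(-Ea/(R*T2)) = 996271.3490 * exp(-68426.4310/(8.314*320.8920)) = 7.2369e-06 1/s
k2/k1 = 7.2369e-06 / 2.6828e-06 = 2.6975


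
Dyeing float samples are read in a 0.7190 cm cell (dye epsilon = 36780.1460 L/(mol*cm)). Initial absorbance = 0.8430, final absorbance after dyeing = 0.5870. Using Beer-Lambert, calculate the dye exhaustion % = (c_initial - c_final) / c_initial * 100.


c_initial = A_i / (epsilon * l) = 0.8430 / (36780.1460 * 0.7190) = 3.1878e-05 mol/L
c_final = A_f / (epsilon * l) = 0.5870 / (36780.1460 * 0.7190) = 2.2197e-05 mol/L
Exhaustion = (c_initial - c_final) / c_initial * 100 = (3.1878e-05 - 2.2197e-05) / 3.1878e-05 * 100 = 30.3677 %


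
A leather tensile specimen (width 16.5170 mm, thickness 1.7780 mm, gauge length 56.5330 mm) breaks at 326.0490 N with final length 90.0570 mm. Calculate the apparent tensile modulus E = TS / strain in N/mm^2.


TS = F / (w * t) = 326.0490 / (16.5170 * 1.7780) = 11.1025 N/mm^2
strain = (Lf - L0) / L0 = (90.0570 - 56.5330) / 56.5330 = 0.5930
E = TS / strain = 11.1025 / 0.5930 = 18.7226 N/mm^2


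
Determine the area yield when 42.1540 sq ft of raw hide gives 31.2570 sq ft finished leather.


Formula: Yield = finished / raw * 100
Substituting: Yield = 31.2570 / 42.1540 * 100
Result: 74.1495 %


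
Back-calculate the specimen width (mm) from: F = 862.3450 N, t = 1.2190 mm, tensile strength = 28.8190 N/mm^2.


Formula: w = F / (TS * t)
Substituting: w = 862.3450 / (28.8190 * 1.2190)
Result: 24.5470 mm


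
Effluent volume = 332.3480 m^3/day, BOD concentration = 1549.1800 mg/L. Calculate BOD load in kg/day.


Formula: BOD_load = volume * conc / 1000
Substituting: BOD_load = 332.3480 * 1549.1800 / 1000
Result: 514.8669 kg/day


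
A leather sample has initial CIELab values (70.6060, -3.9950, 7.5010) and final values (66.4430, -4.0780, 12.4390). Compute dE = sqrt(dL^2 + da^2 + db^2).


dL = -4.1630, da = -0.083, db = 4.9380
dE = sqrt((-4.1630)^2 + (-0.083)^2 + 4.9380^2) = 6.4592


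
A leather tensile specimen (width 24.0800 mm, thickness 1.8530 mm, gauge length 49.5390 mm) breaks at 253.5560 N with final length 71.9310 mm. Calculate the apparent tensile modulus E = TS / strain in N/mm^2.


TS = F / (w * t) = 253.5560 / (24.0800 * 1.8530) = 5.6825 N/mm^2
strain = (Lf - L0) / L0 = (71.9310 - 49.5390) / 49.5390 = 0.4520
E = TS / strain = 5.6825 / 0.4520 = 12.5718 N/mm^2


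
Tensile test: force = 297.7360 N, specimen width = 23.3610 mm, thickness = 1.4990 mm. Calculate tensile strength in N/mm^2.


Formula: TS = force / (width * thickness)
Substituting: TS = 297.7360 / (23.3610 * 1.4990)
Result: 8.5023 N/mm^2


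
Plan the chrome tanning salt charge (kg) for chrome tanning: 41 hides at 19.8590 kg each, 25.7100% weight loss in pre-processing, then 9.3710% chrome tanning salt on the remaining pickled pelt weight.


Total_raw = N * avg_wt = 41 * 19.8590 = 814.2190 kg
Substrate = Total_raw * (1 - loss/100) = 814.2190 * (1 - 25.7100/100) = 604.8833 kg
Chrome = Substrate * pct / 100 = 604.8833 * 9.3710 / 100 = 56.6836 kg


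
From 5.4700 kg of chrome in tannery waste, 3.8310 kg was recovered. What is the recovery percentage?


Formula: Recovery = recovered / input * 100
Substituting: Recovery = 3.8310 / 5.4700 * 100
Result: 70.0366 %


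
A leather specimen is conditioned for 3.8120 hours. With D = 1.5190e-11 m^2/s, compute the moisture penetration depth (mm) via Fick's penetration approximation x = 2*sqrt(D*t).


t = 3.8120 hr * 3600 = 13723.2000 s
D * t = 1.5190e-11 * 13723.2000 = 2.0846e-07
x = 2 * sqrt(D*t) = 2 * sqrt(2.0846e-07) = 9.1314e-04 m = 0.9131 mm


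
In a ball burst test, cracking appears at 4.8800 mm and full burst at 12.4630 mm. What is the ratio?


Formula: Ratio = crack / burst
Substituting: Ratio = 4.8800 / 12.4630
Result: 0.3916


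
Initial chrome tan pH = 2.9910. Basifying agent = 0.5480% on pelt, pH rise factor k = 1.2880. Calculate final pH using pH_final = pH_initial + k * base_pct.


Formula: pH_final = pH_initial + k * base_pct
Substituting: pH_final = 2.9910 + 1.2880 * 0.5480
Result: 3.6968


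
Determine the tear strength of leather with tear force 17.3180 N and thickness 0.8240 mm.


Formula: Tear strength = force / thickness
Substituting: Tear strength = 17.3180 / 0.8240
Result: 21.0170 N/mm


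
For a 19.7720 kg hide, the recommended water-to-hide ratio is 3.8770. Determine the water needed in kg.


Formula: Water = hide_weight * ratio
Substituting: Water = 19.7720 * 3.8770
Result: 76.6560 kg


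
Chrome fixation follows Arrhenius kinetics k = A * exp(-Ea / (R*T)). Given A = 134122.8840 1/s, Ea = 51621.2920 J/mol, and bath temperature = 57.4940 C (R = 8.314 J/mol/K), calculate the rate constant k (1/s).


T_K = T_C + 273.15 = 57.4940 + 273.15 = 330.6440 K
exponent = -Ea / (R * T_K) = -51621.2920 / (8.314 * 330.6440) = -18.7784
k = A * exp(exponent) = 134122.8840 * exp(-18.7784) = 9.3790e-04 1/s


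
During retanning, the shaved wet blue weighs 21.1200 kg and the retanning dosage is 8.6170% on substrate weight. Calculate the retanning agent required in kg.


Formula: Retan = substrate * pct / 100
Substituting: Retan = 21.1200 * 8.6170 / 100
Result: 1.8199 kg


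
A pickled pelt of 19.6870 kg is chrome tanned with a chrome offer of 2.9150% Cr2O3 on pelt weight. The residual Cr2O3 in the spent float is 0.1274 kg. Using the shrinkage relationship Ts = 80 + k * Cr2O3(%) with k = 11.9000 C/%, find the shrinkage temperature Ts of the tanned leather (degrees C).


Offered = pelt * offer_pct / 100 = 19.6870 * 2.9150 / 100 = 0.5739 kg
Uptake = offered - residual = 0.5739 - 0.1274 = 0.4465 kg
Cr2O3% on pelt = uptake / pelt * 100 = 0.4465 / 19.6870 * 100 = 2.2679 %
Ts = 80 + k * Cr2O3% = 80 + 11.9000 * 2.2679 = 106.9877 C


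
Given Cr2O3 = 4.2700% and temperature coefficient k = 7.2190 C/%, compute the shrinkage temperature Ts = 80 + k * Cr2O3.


Formula: Ts = 80 + k * Cr2O3
Substituting: Ts = 80 + 7.2190 * 4.2700
Result: 110.8251 C


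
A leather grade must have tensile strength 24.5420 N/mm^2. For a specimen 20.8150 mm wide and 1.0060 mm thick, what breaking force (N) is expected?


Formula: F = TS * w * t
Substituting: F = 24.5420 * 20.8150 * 1.0060
Result: 513.9068 N


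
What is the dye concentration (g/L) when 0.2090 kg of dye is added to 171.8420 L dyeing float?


Formula: Conc = dye_mass(kg) / volume(L) * 1000
Substituting: Conc = 0.2090 / 171.8420 * 1000
Result: 1.2162 g/L
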